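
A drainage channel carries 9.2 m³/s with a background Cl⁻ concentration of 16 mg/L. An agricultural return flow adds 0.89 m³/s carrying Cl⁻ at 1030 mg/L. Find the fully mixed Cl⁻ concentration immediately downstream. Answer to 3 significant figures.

105 mg/L

Conservation of mass: C = (9.200·16.00 + 0.8900·1030) / 10.09 = 1064/10.09 = 105.4 mg/L.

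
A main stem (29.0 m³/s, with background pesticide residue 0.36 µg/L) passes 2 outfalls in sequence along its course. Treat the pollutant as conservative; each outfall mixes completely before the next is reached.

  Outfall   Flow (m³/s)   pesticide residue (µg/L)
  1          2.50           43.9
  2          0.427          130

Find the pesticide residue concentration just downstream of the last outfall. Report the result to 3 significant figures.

Below outfall 1: Q → 31.50 m³/s, C = (29.00·0.3600 + 2.500·43.90)/31.50 = 3.816 µg/L.
Below outfall 2: Q → 31.93 m³/s, C = (31.50·3.816 + 0.4270·130.0)/31.93 = 5.503 µg/L.

5.50 µg/L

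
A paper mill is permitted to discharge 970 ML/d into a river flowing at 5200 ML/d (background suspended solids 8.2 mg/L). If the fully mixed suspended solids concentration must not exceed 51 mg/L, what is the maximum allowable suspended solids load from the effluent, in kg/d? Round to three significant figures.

Mass balance at the limit: 5200·8.200 + 970.0·Cₑ = 6170·51 → Cₑ = 280.4 mg/L.
970.0 ML/d = 11.23 m³/s. Load = 11.23 m³/s × 280.4 g/m³ × 86 400 s/d = 272000 kg/d.

272000 kg/d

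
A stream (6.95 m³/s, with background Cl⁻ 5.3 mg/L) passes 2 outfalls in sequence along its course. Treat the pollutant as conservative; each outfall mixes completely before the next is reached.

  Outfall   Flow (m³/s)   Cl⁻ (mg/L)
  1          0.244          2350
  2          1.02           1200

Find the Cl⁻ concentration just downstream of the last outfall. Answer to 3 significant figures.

Outfall 1: combined Q = 7.194 m³/s; C = (6.950·5.300 + 0.2440·2350)/7.194 = 84.83 mg/L.
Outfall 2: combined Q = 8.214 m³/s; C = (7.194·84.83 + 1.020·1200)/8.214 = 223.3 mg/L.

223 mg/L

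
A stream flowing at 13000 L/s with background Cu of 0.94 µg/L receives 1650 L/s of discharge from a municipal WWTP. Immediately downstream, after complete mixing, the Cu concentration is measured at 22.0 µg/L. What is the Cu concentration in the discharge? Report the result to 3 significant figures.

Mass balance: 13000·0.9400 + 1650·Cₑ = 14650·22.00
→ Cₑ = (14650·22.00 − 13000·0.9400) / 1650 = 187.9 µg/L.

188 µg/L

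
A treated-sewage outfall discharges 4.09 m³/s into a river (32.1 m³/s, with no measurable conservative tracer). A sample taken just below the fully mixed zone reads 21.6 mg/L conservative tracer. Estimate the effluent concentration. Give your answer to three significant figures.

Mass balance: 32.10·0 + 4.090·Cₑ = 36.19·21.60
→ Cₑ = (36.19·21.60 − 32.10·0) / 4.090 = 191.1 mg/L.

191 mg/L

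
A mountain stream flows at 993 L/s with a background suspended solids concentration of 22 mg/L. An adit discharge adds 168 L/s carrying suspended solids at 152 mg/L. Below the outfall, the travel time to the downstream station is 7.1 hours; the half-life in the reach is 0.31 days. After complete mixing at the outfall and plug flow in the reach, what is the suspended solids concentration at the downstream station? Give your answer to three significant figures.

Mixed concentration C = ΣQC/ΣQ = (993.0·22.00 + 168.0·152.0) / 1161 = 47380/1161 = 40.81 mg/L.
Half-life 0.31 d → k = ln 2 / 0.31 = 2.236 d⁻¹.
Applying C = C₀e^(−kt): 40.81 × 0.5161 = 21.06 mg/L.

21.1 mg/L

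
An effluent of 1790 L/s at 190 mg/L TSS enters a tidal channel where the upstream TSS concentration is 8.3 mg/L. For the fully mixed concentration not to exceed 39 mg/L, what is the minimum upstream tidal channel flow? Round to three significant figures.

Set C_mix = 39: (Q·8.300 + 1790·190.0) / (Q + 1790) = 39
→ Q = 1790·(190.0 − 39)/(39 − 8.300) = 8804 L/s.

8800 L/s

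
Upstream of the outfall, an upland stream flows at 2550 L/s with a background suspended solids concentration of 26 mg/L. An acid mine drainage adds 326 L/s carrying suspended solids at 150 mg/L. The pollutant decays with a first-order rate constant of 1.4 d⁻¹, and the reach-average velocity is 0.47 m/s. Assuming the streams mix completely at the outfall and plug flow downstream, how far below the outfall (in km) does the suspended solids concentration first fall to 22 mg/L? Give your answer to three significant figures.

After mixing, C = (2550·26.00 + 326.0·150.0) / 2876 = 115200/2876 = 40.06 mg/L.
Set 40.06·exp(−k·t) = 22 → t = ln(40.06/22)/k = 36980 s = 10.27 h.
Distance = v·t = 0.47·36980 = 17380 m = 17.38 km.

17.4 km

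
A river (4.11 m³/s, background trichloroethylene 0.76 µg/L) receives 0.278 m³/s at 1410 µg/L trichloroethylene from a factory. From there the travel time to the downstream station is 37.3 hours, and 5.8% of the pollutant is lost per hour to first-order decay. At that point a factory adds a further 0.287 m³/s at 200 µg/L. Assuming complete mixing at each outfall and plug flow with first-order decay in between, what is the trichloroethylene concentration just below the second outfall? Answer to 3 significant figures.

Mass balance: C = (4.110·0.7600 + 0.2780·1410) / 4.388 = 395.1/4.388 = 90.04 µg/L; combined flow 4.388 m³/s.
5.8%/h lost → k = −ln(1 − 0.058) = 0.05975 h⁻¹.
Decay over the reach: 90.04·exp(−kt) = 90.04·0.1077 = 9.695 µg/L.
At the second outfall, C = (4.388·9.695 + 0.2870·200.0) / (4.388 + 0.2870) = 21.38 µg/L.

21.4 µg/L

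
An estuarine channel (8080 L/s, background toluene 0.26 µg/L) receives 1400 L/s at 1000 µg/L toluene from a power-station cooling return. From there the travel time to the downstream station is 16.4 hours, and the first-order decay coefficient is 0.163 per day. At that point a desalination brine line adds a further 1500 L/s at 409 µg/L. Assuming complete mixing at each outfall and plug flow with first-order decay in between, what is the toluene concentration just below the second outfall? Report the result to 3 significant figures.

After mixing, C = (8080·0.2600 + 1400·1000) / 9480 = 1402000/9480 = 147.9 µg/L; combined flow 9480 L/s.
Decay over the reach: 147.9·exp(−kt) = 147.9·0.8946 = 132.3 µg/L.
Second outfall: C = (9480·132.3 + 1500·409.0)/10980 = 170.1 µg/L.

170 µg/L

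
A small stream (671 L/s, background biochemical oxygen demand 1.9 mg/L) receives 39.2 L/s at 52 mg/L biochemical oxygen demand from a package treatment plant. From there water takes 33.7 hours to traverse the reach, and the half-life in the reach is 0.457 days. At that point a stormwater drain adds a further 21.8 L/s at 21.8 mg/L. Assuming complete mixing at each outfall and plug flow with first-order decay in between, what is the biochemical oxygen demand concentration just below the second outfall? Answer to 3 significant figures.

1.19 mg/L

Mixed concentration C = ΣQC/ΣQ = (671.0·1.900 + 39.20·52.00) / 710.2 = 3313/710.2 = 4.665 mg/L; combined flow 710.2 L/s.
Half-life 0.457 d → k = ln 2 / 0.457 = 1.517 d⁻¹.
First-order decay: C = 4.665·exp(−k·t) = 4.665·0.1189 = 0.5546 mg/L.
Second outfall: C = (710.2·0.5546 + 21.80·21.80)/732.0 = 1.187 mg/L.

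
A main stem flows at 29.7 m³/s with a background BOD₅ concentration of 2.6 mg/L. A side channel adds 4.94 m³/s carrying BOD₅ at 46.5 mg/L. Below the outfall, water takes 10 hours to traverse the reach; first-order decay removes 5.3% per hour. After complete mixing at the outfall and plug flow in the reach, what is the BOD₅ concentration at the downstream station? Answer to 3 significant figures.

Flow-weighted average: C = (29.70·2.600 + 4.940·46.50) / 34.64 = 306.9/34.64 = 8.861 mg/L.
5.3%/h lost → k = −ln(1 − 0.053) = 0.05446 h⁻¹.
Applying C = C₀e^(−kt): 8.861 × 0.5801 = 5.140 mg/L.

5.14 mg/L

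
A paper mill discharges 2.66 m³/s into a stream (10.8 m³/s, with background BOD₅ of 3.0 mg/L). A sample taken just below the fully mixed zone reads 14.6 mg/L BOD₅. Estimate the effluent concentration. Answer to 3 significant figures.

61.7 mg/L

Mass balance: 10.80·3.000 + 2.660·Cₑ = 13.46·14.60
→ Cₑ = (13.46·14.60 − 10.80·3.000) / 2.660 = 61.70 mg/L.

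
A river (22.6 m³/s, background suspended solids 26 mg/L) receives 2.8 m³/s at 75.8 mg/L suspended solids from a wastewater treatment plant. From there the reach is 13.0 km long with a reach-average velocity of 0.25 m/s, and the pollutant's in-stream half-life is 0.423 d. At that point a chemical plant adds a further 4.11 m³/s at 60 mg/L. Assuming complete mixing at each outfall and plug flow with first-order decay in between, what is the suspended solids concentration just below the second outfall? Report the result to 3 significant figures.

Flow-weighted average: C = (22.60·26.00 + 2.800·75.80) / 25.40 = 799.8/25.40 = 31.49 mg/L; combined flow 25.40 m³/s.
Travel time t = 13.0·1000 / 0.25 = 52000 s = 14.44 h.
Half-life 0.423 d → k = ln 2 / 0.423 = 1.639 d⁻¹.
First-order decay: C = 31.49·exp(−k·t) = 31.49·0.3730 = 11.75 mg/L.
At the second outfall, C = (25.40·11.75 + 4.110·60.00) / (25.40 + 4.110) = 18.47 mg/L.

18.5 mg/L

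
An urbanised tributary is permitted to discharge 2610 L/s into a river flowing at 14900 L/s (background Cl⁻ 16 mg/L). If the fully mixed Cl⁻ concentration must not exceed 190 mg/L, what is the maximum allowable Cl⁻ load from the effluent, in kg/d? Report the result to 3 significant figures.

267000 kg/d

Mass balance at the limit: 14900·16.00 + 2610·Cₑ = 17510·190 → Cₑ = 1183 mg/L.
2610 L/s = 2.610 m³/s. Load = 2.610 m³/s × 1183 g/m³ × 86 400 s/d = 266800 kg/d.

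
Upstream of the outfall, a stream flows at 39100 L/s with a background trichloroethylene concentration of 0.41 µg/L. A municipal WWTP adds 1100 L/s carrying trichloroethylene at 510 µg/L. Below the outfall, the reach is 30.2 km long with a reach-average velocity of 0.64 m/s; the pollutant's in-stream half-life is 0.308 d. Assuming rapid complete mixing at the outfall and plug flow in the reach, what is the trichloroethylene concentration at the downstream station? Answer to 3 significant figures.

4.20 µg/L

Mass balance: C = (39100·0.4100 + 1100·510.0) / 40200 = 577000/40200 = 14.35 µg/L.
Travel time t = 30.2·1000 / 0.64 = 47190 s = 13.11 h.
Half-life 0.308 d → k = ln 2 / 0.308 = 2.250 d⁻¹.
Decay over the reach: 14.35·exp(−kt) = 14.35·0.2926 = 4.199 µg/L.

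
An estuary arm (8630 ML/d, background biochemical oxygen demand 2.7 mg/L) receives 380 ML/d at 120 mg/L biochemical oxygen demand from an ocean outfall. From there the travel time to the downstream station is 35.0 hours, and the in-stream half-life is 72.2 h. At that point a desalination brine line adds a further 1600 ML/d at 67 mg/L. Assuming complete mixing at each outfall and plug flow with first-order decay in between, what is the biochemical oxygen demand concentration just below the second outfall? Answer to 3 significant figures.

After mixing, C = (8630·2.700 + 380.0·120.0) / 9010 = 68900/9010 = 7.647 mg/L; combined flow 9010 ML/d.
Half-life 72.2 h → k = ln 2 / 72.2 = 0.009600 h⁻¹ = 0.2304 d⁻¹.
Applying C = C₀e^(−kt): 7.647 × 0.7146 = 5.465 mg/L.
At the second outfall, C = (9010·5.465 + 1600·67.00) / (9010 + 1600) = 14.74 mg/L.

14.7 mg/L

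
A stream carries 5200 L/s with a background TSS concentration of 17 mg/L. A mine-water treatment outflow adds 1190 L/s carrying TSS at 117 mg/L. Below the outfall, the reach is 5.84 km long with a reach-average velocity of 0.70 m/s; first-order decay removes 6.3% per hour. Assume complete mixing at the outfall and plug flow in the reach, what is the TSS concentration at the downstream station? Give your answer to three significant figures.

30.6 mg/L

Mass balance: C = (5200·17.00 + 1190·117.0) / 6390 = 227600/6390 = 35.62 mg/L.
Travel time t = 5.84·1000 / 0.70 = 8343 s = 2.317 h.
6.3%/h lost → k = −ln(1 − 0.063) = 0.06507 h⁻¹.
Applying C = C₀e^(−kt): 35.62 × 0.8600 = 30.64 mg/L.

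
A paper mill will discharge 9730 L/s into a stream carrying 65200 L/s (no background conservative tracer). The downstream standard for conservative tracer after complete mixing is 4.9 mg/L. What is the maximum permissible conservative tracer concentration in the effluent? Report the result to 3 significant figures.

37.7 mg/L

At the limit, (Qr·Cr + Qe·Cₑ)/(Qr + Qe) = 4.9:
Cₑ = (74930·4.9 − 65200·0) / 9730 = 37.73 mg/L.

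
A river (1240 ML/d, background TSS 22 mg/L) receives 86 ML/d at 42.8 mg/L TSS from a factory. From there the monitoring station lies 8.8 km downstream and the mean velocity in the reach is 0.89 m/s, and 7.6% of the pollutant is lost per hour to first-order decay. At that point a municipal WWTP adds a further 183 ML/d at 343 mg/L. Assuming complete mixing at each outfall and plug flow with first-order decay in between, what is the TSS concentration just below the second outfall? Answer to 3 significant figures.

After mixing, C = (1240·22.00 + 86.00·42.80) / 1326 = 30960/1326 = 23.35 mg/L; combined flow 1326 ML/d.
Travel time t = 8.8·1000 / 0.89 = 9888 s = 2.747 h.
7.6%/h lost → k = −ln(1 − 0.076) = 0.07904 h⁻¹.
First-order decay: C = 23.35·exp(−k·t) = 23.35·0.8049 = 18.79 mg/L.
At the second outfall, C = (1326·18.79 + 183.0·343.0) / (1326 + 183.0) = 58.11 mg/L.

58.1 mg/L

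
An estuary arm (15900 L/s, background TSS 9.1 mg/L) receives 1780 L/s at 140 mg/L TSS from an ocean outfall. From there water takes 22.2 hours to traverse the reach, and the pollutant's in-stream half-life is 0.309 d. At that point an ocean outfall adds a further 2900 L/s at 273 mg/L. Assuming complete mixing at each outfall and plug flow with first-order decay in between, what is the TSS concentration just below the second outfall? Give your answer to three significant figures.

40.9 mg/L

Flow-weighted average: C = (15900·9.100 + 1780·140.0) / 17680 = 393900/17680 = 22.28 mg/L; combined flow 17680 L/s.
Half-life 0.309 d → k = ln 2 / 0.309 = 2.243 d⁻¹.
After decay, C = 22.28 × e^(−kt) = 22.28 × 0.1256 = 2.797 mg/L.
Second outfall: C = (17680·2.797 + 2900·273.0)/20580 = 40.87 mg/L.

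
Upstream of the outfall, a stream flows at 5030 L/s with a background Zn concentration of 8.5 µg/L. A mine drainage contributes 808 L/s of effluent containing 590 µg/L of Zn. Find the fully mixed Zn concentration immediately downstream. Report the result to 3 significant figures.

Mixed concentration C = ΣQC/ΣQ = (5030·8.500 + 808.0·590.0) / 5838 = 519500/5838 = 88.98 µg/L.

89.0 µg/L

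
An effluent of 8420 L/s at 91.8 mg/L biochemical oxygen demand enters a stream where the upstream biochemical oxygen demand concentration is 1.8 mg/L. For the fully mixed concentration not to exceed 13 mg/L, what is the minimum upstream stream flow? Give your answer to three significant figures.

59200 L/s

Set C_mix = 13: (Q·1.800 + 8420·91.80) / (Q + 8420) = 13
→ Q = 8420·(91.80 − 13)/(13 − 1.800) = 59240 L/s.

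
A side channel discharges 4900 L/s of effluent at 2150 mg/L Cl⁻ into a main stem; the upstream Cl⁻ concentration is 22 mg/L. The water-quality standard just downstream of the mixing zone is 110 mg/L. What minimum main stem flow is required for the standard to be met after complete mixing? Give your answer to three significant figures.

Set C_mix = 110: (Q·22.00 + 4900·2150) / (Q + 4900) = 110
→ Q = 4900·(2150 − 110)/(110 − 22.00) = 113600 L/s.

114000 L/s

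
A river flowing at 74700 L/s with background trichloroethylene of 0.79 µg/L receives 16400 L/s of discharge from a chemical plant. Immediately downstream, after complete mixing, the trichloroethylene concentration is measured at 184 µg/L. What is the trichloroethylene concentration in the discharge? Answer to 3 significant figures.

Mass balance: 74700·0.7900 + 16400·Cₑ = 91100·184.0
→ Cₑ = (91100·184.0 − 74700·0.7900) / 16400 = 1018 µg/L.

1020 µg/L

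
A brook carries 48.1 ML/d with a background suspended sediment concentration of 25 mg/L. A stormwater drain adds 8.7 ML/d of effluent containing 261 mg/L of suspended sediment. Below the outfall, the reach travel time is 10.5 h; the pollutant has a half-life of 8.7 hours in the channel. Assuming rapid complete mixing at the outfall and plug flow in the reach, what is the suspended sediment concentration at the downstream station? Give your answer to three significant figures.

After mixing, C = (48.10·25.00 + 8.700·261.0) / 56.80 = 3473/56.80 = 61.15 mg/L.
Half-life 8.7 h → k = ln 2 / 8.7 = 0.07967 h⁻¹ = 1.912 d⁻¹.
First-order decay: C = 61.15·exp(−k·t) = 61.15·0.4332 = 26.49 mg/L.

26.5 mg/L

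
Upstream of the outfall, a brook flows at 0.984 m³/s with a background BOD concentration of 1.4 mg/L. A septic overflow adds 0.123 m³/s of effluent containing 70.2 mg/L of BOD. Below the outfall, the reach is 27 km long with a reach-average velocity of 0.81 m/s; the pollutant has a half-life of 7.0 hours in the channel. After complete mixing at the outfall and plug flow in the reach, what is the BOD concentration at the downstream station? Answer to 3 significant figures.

After mixing, C = (0.9840·1.400 + 0.1230·70.20) / 1.107 = 10.01/1.107 = 9.044 mg/L.
Travel time t = 27·1000 / 0.81 = 33330 s = 9.259 h.
Half-life 7.0 h → k = ln 2 / 7.0 = 0.09902 h⁻¹ = 2.377 d⁻¹.
After decay, C = 9.044 × e^(−kt) = 9.044 × 0.3998 = 3.616 mg/L.

3.62 mg/L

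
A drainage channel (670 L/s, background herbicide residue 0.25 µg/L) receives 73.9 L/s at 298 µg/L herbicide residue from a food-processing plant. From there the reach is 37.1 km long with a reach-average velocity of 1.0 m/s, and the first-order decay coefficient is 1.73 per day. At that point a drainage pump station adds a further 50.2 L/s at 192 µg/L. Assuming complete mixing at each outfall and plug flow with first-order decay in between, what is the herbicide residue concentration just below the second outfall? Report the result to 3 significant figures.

Conservation of mass: C = (670.0·0.2500 + 73.90·298.0) / 743.9 = 22190/743.9 = 29.83 µg/L; combined flow 743.9 L/s.
Travel time t = 37.1·1000 / 1.0 = 37100 s = 10.31 h.
Decay over the reach: 29.83·exp(−kt) = 29.83·0.4758 = 14.19 µg/L.
At the second outfall, C = (743.9·14.19 + 50.20·192.0) / (743.9 + 50.20) = 25.43 µg/L.

25.4 µg/L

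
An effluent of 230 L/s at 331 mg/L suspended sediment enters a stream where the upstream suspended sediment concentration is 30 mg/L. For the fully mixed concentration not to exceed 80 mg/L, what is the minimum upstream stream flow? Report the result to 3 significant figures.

Set C_mix = 80: (Q·30.00 + 230.0·331.0) / (Q + 230.0) = 80
→ Q = 230.0·(331.0 − 80)/(80 − 30.00) = 1155 L/s.

1150 L/s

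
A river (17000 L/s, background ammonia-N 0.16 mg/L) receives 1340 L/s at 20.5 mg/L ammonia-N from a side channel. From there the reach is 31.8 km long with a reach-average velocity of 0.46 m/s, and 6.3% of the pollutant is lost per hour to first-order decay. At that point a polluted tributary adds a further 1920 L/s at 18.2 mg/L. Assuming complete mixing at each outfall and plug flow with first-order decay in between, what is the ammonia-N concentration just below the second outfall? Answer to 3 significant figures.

2.15 mg/L

Flow-weighted average: C = (17000·0.1600 + 1340·20.50) / 18340 = 30190/18340 = 1.646 mg/L; combined flow 18340 L/s.
Travel time t = 31.8·1000 / 0.46 = 69130 s = 19.20 h.
6.3%/h lost → k = −ln(1 − 0.063) = 0.06507 h⁻¹.
Decay over the reach: 1.646·exp(−kt) = 1.646·0.2866 = 0.4718 mg/L.
Second outfall: C = (18340·0.4718 + 1920·18.20)/20260 = 2.152 mg/L.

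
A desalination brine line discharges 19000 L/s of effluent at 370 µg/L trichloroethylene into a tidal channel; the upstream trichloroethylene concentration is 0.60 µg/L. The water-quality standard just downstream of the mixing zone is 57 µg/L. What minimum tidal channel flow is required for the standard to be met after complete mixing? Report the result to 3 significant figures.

Set C_mix = 57: (Q·0.6000 + 19000·370.0) / (Q + 19000) = 57
→ Q = 19000·(370.0 − 57)/(57 − 0.6000) = 105400 L/s.

105000 L/s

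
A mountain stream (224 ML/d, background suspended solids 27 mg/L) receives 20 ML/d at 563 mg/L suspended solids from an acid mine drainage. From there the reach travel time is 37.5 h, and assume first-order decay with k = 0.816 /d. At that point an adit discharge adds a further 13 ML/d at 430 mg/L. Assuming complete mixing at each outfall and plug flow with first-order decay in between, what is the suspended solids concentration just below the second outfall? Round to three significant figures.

Flow-weighted average: C = (224.0·27.00 + 20.00·563.0) / 244.0 = 17310/244.0 = 70.93 mg/L; combined flow 244.0 ML/d.
Applying C = C₀e^(−kt): 70.93 × 0.2794 = 19.82 mg/L.
At the second outfall, C = (244.0·19.82 + 13.00·430.0) / (244.0 + 13.00) = 40.57 mg/L.

40.6 mg/L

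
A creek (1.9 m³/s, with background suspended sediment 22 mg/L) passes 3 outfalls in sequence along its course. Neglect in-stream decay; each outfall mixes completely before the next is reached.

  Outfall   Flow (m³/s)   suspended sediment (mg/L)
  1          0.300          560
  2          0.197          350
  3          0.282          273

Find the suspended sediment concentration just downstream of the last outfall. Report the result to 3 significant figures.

Outfall 1: combined Q = 2.200 m³/s; C = (1.900·22.00 + 0.3000·560.0)/2.200 = 95.36 mg/L.
Outfall 2: combined Q = 2.397 m³/s; C = (2.200·95.36 + 0.1970·350.0)/2.397 = 116.3 mg/L.
Outfall 3: combined Q = 2.679 m³/s; C = (2.397·116.3 + 0.2820·273.0)/2.679 = 132.8 mg/L.

133 mg/L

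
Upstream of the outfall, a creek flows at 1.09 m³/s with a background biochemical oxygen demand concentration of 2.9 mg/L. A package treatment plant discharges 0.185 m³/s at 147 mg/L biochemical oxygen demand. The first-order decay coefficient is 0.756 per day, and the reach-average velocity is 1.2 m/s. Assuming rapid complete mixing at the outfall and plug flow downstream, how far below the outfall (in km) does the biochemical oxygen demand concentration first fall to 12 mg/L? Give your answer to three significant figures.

Mass balance: C = (1.090·2.900 + 0.1850·147.0) / 1.275 = 30.36/1.275 = 23.81 mg/L.
Set 23.81·exp(−k·t) = 12 → t = ln(23.81/12)/k = 78300 s = 21.75 h.
Distance = v·t = 1.2·78300 = 93960 m = 93.96 km.

94.0 km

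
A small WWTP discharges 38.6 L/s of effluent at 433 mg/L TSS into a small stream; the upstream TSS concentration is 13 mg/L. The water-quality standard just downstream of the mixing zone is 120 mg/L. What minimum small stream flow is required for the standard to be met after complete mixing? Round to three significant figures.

113 L/s

Set C_mix = 120: (Q·13.00 + 38.60·433.0) / (Q + 38.60) = 120
→ Q = 38.60·(433.0 − 120)/(120 − 13.00) = 112.9 L/s.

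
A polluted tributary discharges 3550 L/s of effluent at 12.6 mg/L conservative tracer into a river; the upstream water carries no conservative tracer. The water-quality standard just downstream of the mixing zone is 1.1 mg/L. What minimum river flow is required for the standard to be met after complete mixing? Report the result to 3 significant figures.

Set C_mix = 1.1: (Q·0 + 3550·12.60) / (Q + 3550) = 1.1
→ Q = 3550·(12.60 − 1.1)/(1.1 − 0) = 37110 L/s.

37100 L/s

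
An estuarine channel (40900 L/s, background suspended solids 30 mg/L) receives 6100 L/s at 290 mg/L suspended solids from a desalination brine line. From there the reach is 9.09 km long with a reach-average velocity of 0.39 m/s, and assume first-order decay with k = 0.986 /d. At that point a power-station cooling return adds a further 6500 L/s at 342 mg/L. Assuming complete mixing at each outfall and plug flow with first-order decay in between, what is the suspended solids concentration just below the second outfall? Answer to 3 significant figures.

Flow-weighted average: C = (40900·30.00 + 6100·290.0) / 47000 = 2996000/47000 = 63.74 mg/L; combined flow 47000 L/s.
Travel time t = 9.09·1000 / 0.39 = 23310 s = 6.474 h.
First-order decay: C = 63.74·exp(−k·t) = 63.74·0.7664 = 48.86 mg/L.
At the second outfall, C = (47000·48.86 + 6500·342.0) / (47000 + 6500) = 84.47 mg/L.

84.5 mg/L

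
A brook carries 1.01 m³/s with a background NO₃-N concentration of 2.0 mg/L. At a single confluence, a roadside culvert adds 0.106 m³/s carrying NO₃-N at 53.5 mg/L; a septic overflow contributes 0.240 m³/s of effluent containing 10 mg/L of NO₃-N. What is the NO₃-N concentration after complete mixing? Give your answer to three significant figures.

Mixed concentration C = ΣQC/ΣQ = (1.010·2.000 + 0.1060·53.50 + 0.2400·10.00) / 1.356 = 10.09/1.356 = 7.442 mg/L.

7.44 mg/L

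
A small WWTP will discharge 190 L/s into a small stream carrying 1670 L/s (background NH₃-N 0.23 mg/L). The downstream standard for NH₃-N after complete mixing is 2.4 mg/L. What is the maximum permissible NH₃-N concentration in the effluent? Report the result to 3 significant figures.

At the limit, (Qr·Cr + Qe·Cₑ)/(Qr + Qe) = 2.4:
Cₑ = (1860·2.4 − 1670·0.2300) / 190.0 = 21.47 mg/L.

21.5 mg/L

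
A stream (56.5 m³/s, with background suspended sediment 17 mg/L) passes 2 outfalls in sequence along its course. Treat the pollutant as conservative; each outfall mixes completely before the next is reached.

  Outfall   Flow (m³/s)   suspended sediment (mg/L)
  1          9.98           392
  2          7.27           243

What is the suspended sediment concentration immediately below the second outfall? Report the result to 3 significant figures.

Outfall 1: combined Q = 66.48 m³/s; C = (56.50·17.00 + 9.980·392.0)/66.48 = 73.30 mg/L.
Outfall 2: combined Q = 73.75 m³/s; C = (66.48·73.30 + 7.270·243.0)/73.75 = 90.02 mg/L.

90.0 mg/L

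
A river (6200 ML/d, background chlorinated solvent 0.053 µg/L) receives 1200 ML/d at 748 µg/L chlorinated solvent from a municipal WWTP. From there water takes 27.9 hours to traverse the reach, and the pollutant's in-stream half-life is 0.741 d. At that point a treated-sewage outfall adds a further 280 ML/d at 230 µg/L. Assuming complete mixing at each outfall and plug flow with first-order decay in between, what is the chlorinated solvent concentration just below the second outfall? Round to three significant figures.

After mixing, C = (6200·0.05300 + 1200·748.0) / 7400 = 897900/7400 = 121.3 µg/L; combined flow 7400 ML/d.
Half-life 0.741 d → k = ln 2 / 0.741 = 0.9354 d⁻¹.
First-order decay: C = 121.3·exp(−k·t) = 121.3·0.3371 = 40.90 µg/L.
At the second outfall, C = (7400·40.90 + 280.0·230.0) / (7400 + 280.0) = 47.80 µg/L.

47.8 µg/L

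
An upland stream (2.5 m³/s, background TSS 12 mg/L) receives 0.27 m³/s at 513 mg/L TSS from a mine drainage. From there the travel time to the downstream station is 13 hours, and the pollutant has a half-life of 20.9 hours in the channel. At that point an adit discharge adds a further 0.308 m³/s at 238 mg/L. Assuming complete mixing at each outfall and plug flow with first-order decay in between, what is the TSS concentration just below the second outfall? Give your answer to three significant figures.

Flow-weighted average: C = (2.500·12.00 + 0.2700·513.0) / 2.770 = 168.5/2.770 = 60.83 mg/L; combined flow 2.770 m³/s.
Half-life 20.9 h → k = ln 2 / 20.9 = 0.03316 h⁻¹ = 0.7960 d⁻¹.
After decay, C = 60.83 × e^(−kt) = 60.83 × 0.6498 = 39.53 mg/L.
Second outfall: C = (2.770·39.53 + 0.3080·238.0)/3.078 = 59.39 mg/L.

59.4 mg/L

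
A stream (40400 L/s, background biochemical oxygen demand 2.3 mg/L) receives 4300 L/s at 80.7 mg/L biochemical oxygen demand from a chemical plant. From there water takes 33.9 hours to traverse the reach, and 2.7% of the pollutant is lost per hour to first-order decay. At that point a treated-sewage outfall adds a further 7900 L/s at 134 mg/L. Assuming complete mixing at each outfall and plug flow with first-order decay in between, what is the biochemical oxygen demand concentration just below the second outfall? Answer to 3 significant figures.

23.4 mg/L

Flow-weighted average: C = (40400·2.300 + 4300·80.70) / 44700 = 439900/44700 = 9.842 mg/L; combined flow 44700 L/s.
2.7%/h lost → k = −ln(1 − 0.027) = 0.02737 h⁻¹.
Decay over the reach: 9.842·exp(−kt) = 9.842·0.3954 = 3.891 mg/L.
At the second outfall, C = (44700·3.891 + 7900·134.0) / (44700 + 7900) = 23.43 mg/L.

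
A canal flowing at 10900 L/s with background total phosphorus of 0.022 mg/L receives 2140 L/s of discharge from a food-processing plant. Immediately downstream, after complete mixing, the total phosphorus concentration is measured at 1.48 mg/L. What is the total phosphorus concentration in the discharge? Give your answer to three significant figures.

8.91 mg/L

Mass balance: 10900·0.02200 + 2140·Cₑ = 13040·1.480
→ Cₑ = (13040·1.480 − 10900·0.02200) / 2140 = 8.906 mg/L.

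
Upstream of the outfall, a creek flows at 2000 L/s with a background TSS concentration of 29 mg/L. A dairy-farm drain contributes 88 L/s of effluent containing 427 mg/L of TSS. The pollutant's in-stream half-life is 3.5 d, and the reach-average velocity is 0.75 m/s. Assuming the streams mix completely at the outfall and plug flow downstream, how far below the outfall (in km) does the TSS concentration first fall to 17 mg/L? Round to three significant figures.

324 km

After mixing, C = (2000·29.00 + 88.00·427.0) / 2088 = 95580/2088 = 45.77 mg/L.
Half-life 3.5 d → k = ln 2 / 3.5 = 0.1980 d⁻¹.
Set 45.77·exp(−k·t) = 17 → t = ln(45.77/17)/k = 432100 s = 120.0 h.
Distance = v·t = 0.75·432100 = 324100 m = 324.1 km.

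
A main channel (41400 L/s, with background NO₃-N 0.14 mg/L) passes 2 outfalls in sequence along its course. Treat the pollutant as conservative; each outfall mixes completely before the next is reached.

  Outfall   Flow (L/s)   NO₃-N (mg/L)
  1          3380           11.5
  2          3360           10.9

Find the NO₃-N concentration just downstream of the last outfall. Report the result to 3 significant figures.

After outfall 1: Q = 41400 + 3380 = 44780 L/s; C = (41400·0.1400 + 3380·11.50)/44780 = 0.9975 mg/L.
After outfall 2: Q = 44780 + 3360 = 48140 L/s; C = (44780·0.9975 + 3360·10.90)/48140 = 1.689 mg/L.

1.69 mg/L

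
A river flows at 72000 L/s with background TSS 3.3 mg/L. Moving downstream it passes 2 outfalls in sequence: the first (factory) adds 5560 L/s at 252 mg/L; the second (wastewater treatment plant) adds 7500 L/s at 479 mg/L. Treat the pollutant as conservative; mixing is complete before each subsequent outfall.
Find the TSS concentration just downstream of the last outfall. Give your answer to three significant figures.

61.5 mg/L

Outfall 1: combined Q = 77560 L/s; C = (72000·3.300 + 5560·252.0)/77560 = 21.13 mg/L.
Outfall 2: combined Q = 85060 L/s; C = (77560·21.13 + 7500·479.0)/85060 = 61.50 mg/L.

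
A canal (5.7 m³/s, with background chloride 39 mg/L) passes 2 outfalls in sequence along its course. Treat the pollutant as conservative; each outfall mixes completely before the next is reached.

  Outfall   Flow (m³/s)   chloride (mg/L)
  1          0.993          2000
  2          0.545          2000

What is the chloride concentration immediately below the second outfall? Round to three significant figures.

456 mg/L

Outfall 1: combined Q = 6.693 m³/s; C = (5.700·39.00 + 0.9930·2000)/6.693 = 329.9 mg/L.
Outfall 2: combined Q = 7.238 m³/s; C = (6.693·329.9 + 0.5450·2000)/7.238 = 455.7 mg/L.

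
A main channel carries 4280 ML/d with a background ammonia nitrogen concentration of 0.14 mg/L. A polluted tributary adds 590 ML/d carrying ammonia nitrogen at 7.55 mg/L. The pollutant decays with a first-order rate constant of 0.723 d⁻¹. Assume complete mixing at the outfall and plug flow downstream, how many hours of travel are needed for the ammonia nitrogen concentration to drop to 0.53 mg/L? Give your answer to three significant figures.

22.3 h

Mass balance: C = (4280·0.1400 + 590.0·7.550) / 4870 = 5054/4870 = 1.038 mg/L.
1.038·exp(−k·t) = 0.53 → t = ln(1.038/0.53)/k = 80290 s = 22.30 h.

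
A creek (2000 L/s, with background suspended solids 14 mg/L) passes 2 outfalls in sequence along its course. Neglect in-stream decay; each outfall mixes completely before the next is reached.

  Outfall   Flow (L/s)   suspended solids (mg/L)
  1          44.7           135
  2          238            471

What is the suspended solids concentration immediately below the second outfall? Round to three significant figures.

64.0 mg/L

Outfall 1: combined Q = 2045 L/s; C = (2000·14.00 + 44.70·135.0)/2045 = 16.65 mg/L.
Outfall 2: combined Q = 2283 L/s; C = (2045·16.65 + 238.0·471.0)/2283 = 64.02 mg/L.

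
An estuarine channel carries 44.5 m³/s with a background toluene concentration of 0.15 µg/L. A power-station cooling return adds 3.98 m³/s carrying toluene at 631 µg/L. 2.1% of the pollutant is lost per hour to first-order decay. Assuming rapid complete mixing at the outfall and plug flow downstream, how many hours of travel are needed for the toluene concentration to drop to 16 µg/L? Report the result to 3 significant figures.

Conservation of mass: C = (44.50·0.1500 + 3.980·631.0) / 48.48 = 2518/48.48 = 51.94 µg/L.
2.1%/h lost → k = −ln(1 − 0.021) = 0.02122 h⁻¹.
51.94·exp(−k·t) = 16 → t = ln(51.94/16)/k = 199700 s = 55.48 h.

55.5 h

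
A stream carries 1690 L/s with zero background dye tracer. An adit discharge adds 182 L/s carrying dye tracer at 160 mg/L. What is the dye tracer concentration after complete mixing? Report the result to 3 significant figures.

15.6 mg/L

Mass balance: C = (1690·0 + 182.0·160.0) / 1872 = 29120/1872 = 15.56 mg/L.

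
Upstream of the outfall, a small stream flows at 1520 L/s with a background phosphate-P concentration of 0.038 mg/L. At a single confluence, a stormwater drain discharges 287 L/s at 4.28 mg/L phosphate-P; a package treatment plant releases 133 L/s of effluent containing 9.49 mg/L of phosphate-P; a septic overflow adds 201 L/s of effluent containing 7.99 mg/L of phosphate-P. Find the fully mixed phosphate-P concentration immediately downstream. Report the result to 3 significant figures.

1.94 mg/L

Flow-weighted average: C = (1520·0.03800 + 287.0·4.280 + 133.0·9.490 + 201.0·7.990) / 2141 = 4154/2141 = 1.940 mg/L.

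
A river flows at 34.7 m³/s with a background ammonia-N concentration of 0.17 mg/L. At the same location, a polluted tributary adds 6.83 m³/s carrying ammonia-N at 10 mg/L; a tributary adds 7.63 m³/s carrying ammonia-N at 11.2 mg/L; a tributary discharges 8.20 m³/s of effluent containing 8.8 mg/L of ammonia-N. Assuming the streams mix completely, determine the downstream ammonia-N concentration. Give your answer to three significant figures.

4.04 mg/L

Flow-weighted average: C = (34.70·0.1700 + 6.830·10.00 + 7.630·11.20 + 8.200·8.800) / 57.36 = 231.8/57.36 = 4.041 mg/L.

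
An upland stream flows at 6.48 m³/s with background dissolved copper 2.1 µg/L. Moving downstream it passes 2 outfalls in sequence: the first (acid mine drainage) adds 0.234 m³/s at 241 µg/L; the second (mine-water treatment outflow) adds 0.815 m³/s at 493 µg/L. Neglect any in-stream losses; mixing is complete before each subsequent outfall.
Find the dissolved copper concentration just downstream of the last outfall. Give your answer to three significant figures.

62.7 µg/L

Outfall 1: combined Q = 6.714 m³/s; C = (6.480·2.100 + 0.2340·241.0)/6.714 = 10.43 µg/L.
Outfall 2: combined Q = 7.529 m³/s; C = (6.714·10.43 + 0.8150·493.0)/7.529 = 62.66 µg/L.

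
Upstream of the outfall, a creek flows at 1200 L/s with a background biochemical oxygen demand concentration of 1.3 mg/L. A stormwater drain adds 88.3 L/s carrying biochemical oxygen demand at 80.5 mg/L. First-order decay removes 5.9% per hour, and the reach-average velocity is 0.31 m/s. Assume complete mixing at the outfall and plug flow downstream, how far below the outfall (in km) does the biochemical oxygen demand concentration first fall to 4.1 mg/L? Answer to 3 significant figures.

9.09 km

Mass balance: C = (1200·1.300 + 88.30·80.50) / 1288 = 8668/1288 = 6.728 mg/L.
5.9%/h lost → k = −ln(1 − 0.059) = 0.06081 h⁻¹.
Set 6.728·exp(−k·t) = 4.1 → t = ln(6.728/4.1)/k = 29320 s = 8.145 h.
Distance = v·t = 0.31·29320 = 9090 m = 9.090 km.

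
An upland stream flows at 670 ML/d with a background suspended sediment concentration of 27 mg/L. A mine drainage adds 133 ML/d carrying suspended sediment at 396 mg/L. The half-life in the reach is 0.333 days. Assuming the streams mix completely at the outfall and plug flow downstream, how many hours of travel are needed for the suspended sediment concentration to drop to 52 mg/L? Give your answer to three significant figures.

Mixed concentration C = ΣQC/ΣQ = (670.0·27.00 + 133.0·396.0) / 803.0 = 70760/803.0 = 88.12 mg/L.
Half-life 0.333 d → k = ln 2 / 0.333 = 2.082 d⁻¹.
88.12·exp(−k·t) = 52 → t = ln(88.12/52)/k = 21890 s = 6.081 h.

6.08 h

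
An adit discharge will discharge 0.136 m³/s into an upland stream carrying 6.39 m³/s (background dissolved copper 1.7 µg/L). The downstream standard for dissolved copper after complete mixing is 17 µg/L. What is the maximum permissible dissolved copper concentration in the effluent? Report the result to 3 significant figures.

736 µg/L

At the limit, (Qr·Cr + Qe·Cₑ)/(Qr + Qe) = 17:
Cₑ = (6.526·17 − 6.390·1.700) / 0.1360 = 735.9 µg/L.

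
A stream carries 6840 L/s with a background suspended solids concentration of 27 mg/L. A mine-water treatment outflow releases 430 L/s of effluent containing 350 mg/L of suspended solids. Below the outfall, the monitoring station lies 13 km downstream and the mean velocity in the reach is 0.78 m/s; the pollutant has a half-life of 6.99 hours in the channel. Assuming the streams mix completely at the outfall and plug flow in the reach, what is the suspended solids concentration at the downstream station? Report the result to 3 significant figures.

29.1 mg/L

Mixed concentration C = ΣQC/ΣQ = (6840·27.00 + 430.0·350.0) / 7270 = 335200/7270 = 46.10 mg/L.
Travel time t = 13·1000 / 0.78 = 16670 s = 4.630 h.
Half-life 6.99 h → k = ln 2 / 6.99 = 0.09916 h⁻¹ = 2.380 d⁻¹.
First-order decay: C = 46.10·exp(−k·t) = 46.10·0.6319 = 29.13 mg/L.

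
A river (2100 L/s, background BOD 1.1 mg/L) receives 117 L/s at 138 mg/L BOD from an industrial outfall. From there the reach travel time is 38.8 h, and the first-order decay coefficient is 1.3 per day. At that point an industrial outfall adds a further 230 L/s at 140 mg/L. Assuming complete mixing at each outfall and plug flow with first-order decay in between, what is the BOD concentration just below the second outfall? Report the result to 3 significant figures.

Flow-weighted average: C = (2100·1.100 + 117.0·138.0) / 2217 = 18460/2217 = 8.325 mg/L; combined flow 2217 L/s.
After decay, C = 8.325 × e^(−kt) = 8.325 × 0.1223 = 1.018 mg/L.
Second outfall: C = (2217·1.018 + 230.0·140.0)/2447 = 14.08 mg/L.

14.1 mg/L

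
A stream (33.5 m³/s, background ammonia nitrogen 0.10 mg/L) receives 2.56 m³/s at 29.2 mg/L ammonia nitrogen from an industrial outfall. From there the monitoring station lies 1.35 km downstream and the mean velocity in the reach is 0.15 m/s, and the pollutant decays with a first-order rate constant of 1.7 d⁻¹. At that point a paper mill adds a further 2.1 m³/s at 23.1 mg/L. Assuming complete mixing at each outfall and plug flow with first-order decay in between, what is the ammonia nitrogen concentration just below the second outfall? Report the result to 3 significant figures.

2.99 mg/L

After mixing, C = (33.50·0.1000 + 2.560·29.20) / 36.06 = 78.10/36.06 = 2.166 mg/L; combined flow 36.06 m³/s.
Travel time t = 1.35·1000 / 0.15 = 9000 s = 2.500 h.
Applying C = C₀e^(−kt): 2.166 × 0.8377 = 1.814 mg/L.
Second outfall: C = (36.06·1.814 + 2.100·23.10)/38.16 = 2.986 mg/L.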